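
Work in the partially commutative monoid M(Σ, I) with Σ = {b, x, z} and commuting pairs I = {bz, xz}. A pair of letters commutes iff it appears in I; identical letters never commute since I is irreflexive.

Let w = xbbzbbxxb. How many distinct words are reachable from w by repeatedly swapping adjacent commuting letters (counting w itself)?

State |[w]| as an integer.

piece 0:x — minimal
piece 1:b rests on {0:x}
piece 2:b rests on {1:b}
piece 3:z — minimal
piece 4:b rests on {2:b}
piece 5:b rests on {4:b}
piece 6:x rests on {5:b}
piece 7:x rests on {6:x}
piece 8:b rests on {7:x}
minimal pieces: {0:x, 3:z}
ways to finish when only these pieces remain (= sum over removing one remaining piece with nothing left below it):
  1 left: {3}→1  {8}→1
  2 left: {3,8}→2  {7,8}→1
  3 left: {3,7,8}→3  {6,7,8}→1
  4 left: {3,6,7,8}→4  {5,6,7,8}→1
  5 left: {3,5,6,7,8}→5  {4,5,6,7,8}→1
  6 left: {2,4,5,6,7,8}→1  {3,4,5,6,7,8}→6
  7 left: {1,2,4,5,6,7,8}→1  {2,3,4,5,6,7,8}→7
  placing 0:x first → 8 extensions
  placing 3:z first → 1 extensions
total linear extensions = 9

9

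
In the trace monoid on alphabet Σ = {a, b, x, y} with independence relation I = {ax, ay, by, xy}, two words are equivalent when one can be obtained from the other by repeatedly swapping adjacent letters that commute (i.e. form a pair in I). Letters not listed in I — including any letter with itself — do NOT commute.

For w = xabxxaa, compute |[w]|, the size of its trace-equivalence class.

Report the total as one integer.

0(x) covers ∅
1(a) covers ∅
2(b) covers 0:x, 1:a
3(x) covers 2:b
4(x) covers 3:x
5(a) covers 2:b
6(a) covers 5:a
floor of heap: 0:x, 1:a
completions by unplaced set U, small U first (add the entries for U minus each lowest piece of U):
  |U|=1: {4}:1  {6}:1
  |U|=2: {3,4}:1  {4,6}:2  {5,6}:1
  |U|=3: {3,4,6}:3  {4,5,6}:3
  |U|=4: {3,4,5,6}:6
  |U|=5: {2,3,4,5,6}:6
  start at 0(x): 6
  start at 1(a): 6
sum over floor = 12

12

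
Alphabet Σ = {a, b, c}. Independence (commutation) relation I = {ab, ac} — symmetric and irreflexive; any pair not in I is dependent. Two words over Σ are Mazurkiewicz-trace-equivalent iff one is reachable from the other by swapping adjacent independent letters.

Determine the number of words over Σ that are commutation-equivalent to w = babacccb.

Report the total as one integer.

0(b) covers ∅
1(a) covers ∅
2(b) covers 0:b
3(a) covers 1:a
4(c) covers 2:b
5(c) covers 4:c
6(c) covers 5:c
7(b) covers 6:c
floor of heap: 0:b, 1:a
completions by unplaced set U, small U first (add the entries for U minus each lowest piece of U):
  |U|=1: {3}:1  {7}:1
  |U|=2: {1,3}:1  {3,7}:2  {6,7}:1
  |U|=3: {1,3,7}:3  {3,6,7}:3  {5,6,7}:1
  |U|=4: {1,3,6,7}:6  {3,5,6,7}:4  {4,5,6,7}:1
  |U|=5: {1,3,5,6,7}:10  {2,4,5,6,7}:1  {3,4,5,6,7}:5
  |U|=6: {0,2,4,5,6,7}:1  {1,3,4,5,6,7}:15  {2,3,4,5,6,7}:6
  start at 0(b): 21
  start at 1(a): 7
sum over floor = 28

28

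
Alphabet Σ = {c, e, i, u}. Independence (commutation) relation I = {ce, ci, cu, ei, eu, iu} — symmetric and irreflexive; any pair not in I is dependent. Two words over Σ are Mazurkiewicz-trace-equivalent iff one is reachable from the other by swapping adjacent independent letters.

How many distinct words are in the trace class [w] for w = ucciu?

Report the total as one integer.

0(u) covers ∅
1(c) covers ∅
2(c) covers 1:c
3(i) covers ∅
4(u) covers 0:u
floor of heap: 0:u, 1:c, 3:i
completions by unplaced set U, small U first (add the entries for U minus each lowest piece of U):
  |U|=1: {2}:1  {3}:1  {4}:1
  |U|=2: {0,4}:1  {1,2}:1  {2,3}:2  {2,4}:2  {3,4}:2
  |U|=3: {0,2,4}:3  {0,3,4}:3  {1,2,3}:3  {1,2,4}:3  {2,3,4}:6
  start at 0(u): 12
  start at 1(c): 12
  start at 3(i): 6
sum over floor = 30

30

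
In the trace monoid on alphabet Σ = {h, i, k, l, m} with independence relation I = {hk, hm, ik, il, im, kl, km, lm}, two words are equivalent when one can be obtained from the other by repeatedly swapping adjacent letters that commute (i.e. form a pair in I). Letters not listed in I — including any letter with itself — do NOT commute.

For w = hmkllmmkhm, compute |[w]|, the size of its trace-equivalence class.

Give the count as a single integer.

3150

0(h) covers ∅
1(m) covers ∅
2(k) covers ∅
3(l) covers 0:h
4(l) covers 3:l
5(m) covers 1:m
6(m) covers 5:m
7(k) covers 2:k
8(h) covers 4:l
9(m) covers 6:m
floor of heap: 0:h, 1:m, 2:k
completions by unplaced set U, small U first (add the entries for U minus each lowest piece of U):
  |U|=1: {7}:1  {8}:1  {9}:1
  |U|=2: {2,7}:1  {4,8}:1  {6,9}:1  {7,8}:2  {7,9}:2  {8,9}:2
  |U|=3: {2,7,8}:3  {2,7,9}:3  {3,4,8}:1  {4,7,8}:3  {4,8,9}:3  {5,6,9}:1  {6,7,9}:3  {6,8,9}:3  {7,8,9}:6
  |U|=4: {0,3,4,8}:1  {1,5,6,9}:1  {2,4,7,8}:6  {2,6,7,9}:6  {2,7,8,9}:12  {3,4,7,8}:4  {3,4,8,9}:4  {4,6,8,9}:6  {4,7,8,9}:12  {5,6,7,9}:4  {5,6,8,9}:4  {6,7,8,9}:12
  |U|=5: {0,3,4,7,8}:5  {0,3,4,8,9}:5  {1,5,6,7,9}:5  {1,5,6,8,9}:5  {2,3,4,7,8}:10  {2,4,7,8,9}:30  {2,5,6,7,9}:10  {2,6,7,8,9}:30  {3,4,6,8,9}:10  {3,4,7,8,9}:20  {4,5,6,8,9}:10  {4,6,7,8,9}:30  {5,6,7,8,9}:20
  |U|=6: {0,2,3,4,7,8}:15  {0,3,4,6,8,9}:15  {0,3,4,7,8,9}:30  {1,2,5,6,7,9}:15  {1,4,5,6,8,9}:15  {1,5,6,7,8,9}:30  {2,3,4,7,8,9}:60  {2,4,6,7,8,9}:90  {2,5,6,7,8,9}:60  {3,4,5,6,8,9}:20  {3,4,6,7,8,9}:60  {4,5,6,7,8,9}:60
  |U|=7: {0,2,3,4,7,8,9}:105  {0,3,4,5,6,8,9}:35  {0,3,4,6,7,8,9}:105  {1,2,5,6,7,8,9}:105  {1,3,4,5,6,8,9}:35  {1,4,5,6,7,8,9}:105  {2,3,4,6,7,8,9}:210  {2,4,5,6,7,8,9}:210  {3,4,5,6,7,8,9}:140
  |U|=8: {0,1,3,4,5,6,8,9}:70  {0,2,3,4,6,7,8,9}:420  {0,3,4,5,6,7,8,9}:280  {1,2,4,5,6,7,8,9}:420  {1,3,4,5,6,7,8,9}:280  {2,3,4,5,6,7,8,9}:560
  start at 0(h): 1260
  start at 1(m): 1260
  start at 2(k): 630
sum over floor = 3150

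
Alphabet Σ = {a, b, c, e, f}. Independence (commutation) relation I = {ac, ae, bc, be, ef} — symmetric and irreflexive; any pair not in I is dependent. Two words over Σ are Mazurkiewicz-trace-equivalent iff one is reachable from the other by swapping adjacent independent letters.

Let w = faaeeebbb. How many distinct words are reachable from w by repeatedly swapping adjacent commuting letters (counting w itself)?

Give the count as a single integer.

0(f) covers ∅
1(a) covers 0:f
2(a) covers 1:a
3(e) covers ∅
4(e) covers 3:e
5(e) covers 4:e
6(b) covers 2:a
7(b) covers 6:b
8(b) covers 7:b
floor of heap: 0:f, 3:e
completions by unplaced set U, small U first (add the entries for U minus each lowest piece of U):
  |U|=1: {5}:1  {8}:1
  |U|=2: {4,5}:1  {5,8}:2  {7,8}:1
  |U|=3: {3,4,5}:1  {4,5,8}:3  {5,7,8}:3  {6,7,8}:1
  |U|=4: {2,6,7,8}:1  {3,4,5,8}:4  {4,5,7,8}:6  {5,6,7,8}:4
  |U|=5: {1,2,6,7,8}:1  {2,5,6,7,8}:5  {3,4,5,7,8}:10  {4,5,6,7,8}:10
  |U|=6: {0,1,2,6,7,8}:1  {1,2,5,6,7,8}:6  {2,4,5,6,7,8}:15  {3,4,5,6,7,8}:20
  |U|=7: {0,1,2,5,6,7,8}:7  {1,2,4,5,6,7,8}:21  {2,3,4,5,6,7,8}:35
  start at 0(f): 56
  start at 3(e): 28
sum over floor = 84

84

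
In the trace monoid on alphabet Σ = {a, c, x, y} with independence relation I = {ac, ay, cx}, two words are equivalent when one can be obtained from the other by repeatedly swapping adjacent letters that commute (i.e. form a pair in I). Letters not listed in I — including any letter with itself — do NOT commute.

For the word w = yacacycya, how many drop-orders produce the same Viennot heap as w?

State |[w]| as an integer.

84

0(y) covers ∅
1(a) covers ∅
2(c) covers 0:y
3(a) covers 1:a
4(c) covers 2:c
5(y) covers 4:c
6(c) covers 5:y
7(y) covers 6:c
8(a) covers 3:a
floor of heap: 0:y, 1:a
completions by unplaced set U, small U first (add the entries for U minus each lowest piece of U):
  |U|=1: {7}:1  {8}:1
  |U|=2: {3,8}:1  {6,7}:1  {7,8}:2
  |U|=3: {1,3,8}:1  {3,7,8}:3  {5,6,7}:1  {6,7,8}:3
  |U|=4: {1,3,7,8}:4  {3,6,7,8}:6  {4,5,6,7}:1  {5,6,7,8}:4
  |U|=5: {1,3,6,7,8}:10  {2,4,5,6,7}:1  {3,5,6,7,8}:10  {4,5,6,7,8}:5
  |U|=6: {0,2,4,5,6,7}:1  {1,3,5,6,7,8}:20  {2,4,5,6,7,8}:6  {3,4,5,6,7,8}:15
  |U|=7: {0,2,4,5,6,7,8}:7  {1,3,4,5,6,7,8}:35  {2,3,4,5,6,7,8}:21
  start at 0(y): 56
  start at 1(a): 28
sum over floor = 84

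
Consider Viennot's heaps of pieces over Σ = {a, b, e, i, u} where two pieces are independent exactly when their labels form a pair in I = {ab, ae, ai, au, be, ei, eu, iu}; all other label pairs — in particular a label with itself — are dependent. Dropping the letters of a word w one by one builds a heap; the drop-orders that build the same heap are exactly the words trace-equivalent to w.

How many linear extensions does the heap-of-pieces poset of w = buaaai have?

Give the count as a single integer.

40

#0=b has no predecessor
#1=u depends on [0:b]
#2=a has no predecessor
#3=a depends on [2:a]
#4=a depends on [3:a]
#5=i depends on [0:b]
sources: [0:b, 2:a]
N(rest) = Σ N(rest − s) over sources s of rest; N(one piece) = 1:
  size 1 → [1]=1  [4]=1  [5]=1
  size 2 → [1,4]=2  [1,5]=2  [3,4]=1  [4,5]=2
  size 3 → [0,1,5]=2  [1,3,4]=3  [1,4,5]=6  [2,3,4]=1  [3,4,5]=3
  size 4 → [0,1,4,5]=8  [1,2,3,4]=4  [1,3,4,5]=12  [2,3,4,5]=4
  first=0(b) contributes 20
  first=2(a) contributes 20
|[w]| = 40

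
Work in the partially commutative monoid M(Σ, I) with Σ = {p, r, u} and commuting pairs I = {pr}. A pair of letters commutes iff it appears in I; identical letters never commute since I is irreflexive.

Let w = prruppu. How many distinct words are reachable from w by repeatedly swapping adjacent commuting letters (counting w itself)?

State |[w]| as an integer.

0(p) covers ∅
1(r) covers ∅
2(r) covers 1:r
3(u) covers 0:p, 2:r
4(p) covers 3:u
5(p) covers 4:p
6(u) covers 5:p
floor of heap: 0:p, 1:r
completions by unplaced set U, small U first (add the entries for U minus each lowest piece of U):
  |U|=1: {6}:1
  |U|=2: {5,6}:1
  |U|=3: {4,5,6}:1
  |U|=4: {3,4,5,6}:1
  |U|=5: {0,3,4,5,6}:1  {2,3,4,5,6}:1
  start at 0(p): 1
  start at 1(r): 2
sum over floor = 3

3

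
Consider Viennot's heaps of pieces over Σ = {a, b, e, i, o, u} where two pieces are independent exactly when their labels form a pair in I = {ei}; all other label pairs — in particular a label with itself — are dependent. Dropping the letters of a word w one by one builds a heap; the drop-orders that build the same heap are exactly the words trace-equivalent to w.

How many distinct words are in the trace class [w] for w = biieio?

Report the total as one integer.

4

#0=b has no predecessor
#1=i depends on [0:b]
#2=i depends on [1:i]
#3=e depends on [0:b]
#4=i depends on [2:i]
#5=o depends on [3:e, 4:i]
sources: [0:b]
N(rest) = Σ N(rest − s) over sources s of rest; N(one piece) = 1:
  size 1 → [5]=1
  size 2 → [3,5]=1  [4,5]=1
  size 3 → [2,4,5]=1  [3,4,5]=2
  size 4 → [1,2,4,5]=1  [2,3,4,5]=3
  first=0(b) contributes 4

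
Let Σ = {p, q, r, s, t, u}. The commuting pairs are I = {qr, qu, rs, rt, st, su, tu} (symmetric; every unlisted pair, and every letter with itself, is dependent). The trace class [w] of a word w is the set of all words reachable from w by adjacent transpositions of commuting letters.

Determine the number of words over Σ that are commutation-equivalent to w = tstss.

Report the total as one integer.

10

0(t) covers ∅
1(s) covers ∅
2(t) covers 0:t
3(s) covers 1:s
4(s) covers 3:s
floor of heap: 0:t, 1:s
completions by unplaced set U, small U first (add the entries for U minus each lowest piece of U):
  |U|=1: {2}:1  {4}:1
  |U|=2: {0,2}:1  {2,4}:2  {3,4}:1
  |U|=3: {0,2,4}:3  {1,3,4}:1  {2,3,4}:3
  start at 0(t): 4
  start at 1(s): 6
sum over floor = 10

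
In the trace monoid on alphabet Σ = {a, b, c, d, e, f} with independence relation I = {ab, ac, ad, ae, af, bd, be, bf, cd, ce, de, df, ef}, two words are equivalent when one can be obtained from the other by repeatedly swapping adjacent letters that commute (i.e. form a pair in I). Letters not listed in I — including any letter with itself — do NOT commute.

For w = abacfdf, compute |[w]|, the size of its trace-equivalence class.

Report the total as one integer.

105

0(a) covers ∅
1(b) covers ∅
2(a) covers 0:a
3(c) covers 1:b
4(f) covers 3:c
5(d) covers ∅
6(f) covers 4:f
floor of heap: 0:a, 1:b, 5:d
completions by unplaced set U, small U first (add the entries for U minus each lowest piece of U):
  |U|=1: {2}:1  {5}:1  {6}:1
  |U|=2: {0,2}:1  {2,5}:2  {2,6}:2  {4,6}:1  {5,6}:2
  |U|=3: {0,2,5}:3  {0,2,6}:3  {2,4,6}:3  {2,5,6}:6  {3,4,6}:1  {4,5,6}:3
  |U|=4: {0,2,4,6}:6  {0,2,5,6}:12  {1,3,4,6}:1  {2,3,4,6}:4  {2,4,5,6}:12  {3,4,5,6}:4
  |U|=5: {0,2,3,4,6}:10  {0,2,4,5,6}:30  {1,2,3,4,6}:5  {1,3,4,5,6}:5  {2,3,4,5,6}:20
  start at 0(a): 30
  start at 1(b): 60
  start at 5(d): 15
sum over floor = 105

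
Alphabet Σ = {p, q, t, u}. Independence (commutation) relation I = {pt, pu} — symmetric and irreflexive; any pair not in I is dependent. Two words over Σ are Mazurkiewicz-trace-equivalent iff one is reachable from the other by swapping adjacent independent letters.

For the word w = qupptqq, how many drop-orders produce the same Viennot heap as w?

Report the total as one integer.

0(q) covers ∅
1(u) covers 0:q
2(p) covers 0:q
3(p) covers 2:p
4(t) covers 1:u
5(q) covers 3:p, 4:t
6(q) covers 5:q
floor of heap: 0:q
completions by unplaced set U, small U first (add the entries for U minus each lowest piece of U):
  |U|=1: {6}:1
  |U|=2: {5,6}:1
  |U|=3: {3,5,6}:1  {4,5,6}:1
  |U|=4: {1,4,5,6}:1  {2,3,5,6}:1  {3,4,5,6}:2
  |U|=5: {1,3,4,5,6}:3  {2,3,4,5,6}:3
  start at 0(q): 6

6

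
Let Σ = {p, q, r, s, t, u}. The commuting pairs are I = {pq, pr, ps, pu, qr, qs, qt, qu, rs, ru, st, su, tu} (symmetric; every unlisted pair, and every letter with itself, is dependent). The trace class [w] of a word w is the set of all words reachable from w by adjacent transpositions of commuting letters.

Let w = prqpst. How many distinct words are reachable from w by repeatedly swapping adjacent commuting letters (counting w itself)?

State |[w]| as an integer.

90

#0=p has no predecessor
#1=r has no predecessor
#2=q has no predecessor
#3=p depends on [0:p]
#4=s has no predecessor
#5=t depends on [1:r, 3:p]
sources: [0:p, 1:r, 2:q, 4:s]
N(rest) = Σ N(rest − s) over sources s of rest; N(one piece) = 1:
  size 1 → [2]=1  [4]=1  [5]=1
  size 2 → [1,5]=1  [2,4]=2  [2,5]=2  [3,5]=1  [4,5]=2
  size 3 → [0,3,5]=1  [1,2,5]=3  [1,3,5]=2  [1,4,5]=3  [2,3,5]=3  [2,4,5]=6  [3,4,5]=3
  size 4 → [0,1,3,5]=3  [0,2,3,5]=4  [0,3,4,5]=4  [1,2,3,5]=8  [1,2,4,5]=12  [1,3,4,5]=8  [2,3,4,5]=12
  first=0(p) contributes 40
  first=1(r) contributes 20
  first=2(q) contributes 15
  first=4(s) contributes 15
|[w]| = 90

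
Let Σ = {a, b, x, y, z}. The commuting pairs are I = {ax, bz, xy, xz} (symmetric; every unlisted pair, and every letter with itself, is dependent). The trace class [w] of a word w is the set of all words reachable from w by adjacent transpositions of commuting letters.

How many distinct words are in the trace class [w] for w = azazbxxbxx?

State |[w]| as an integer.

7

#0=a has no predecessor
#1=z depends on [0:a]
#2=a depends on [1:z]
#3=z depends on [2:a]
#4=b depends on [2:a]
#5=x depends on [4:b]
#6=x depends on [5:x]
#7=b depends on [6:x]
#8=x depends on [7:b]
#9=x depends on [8:x]
sources: [0:a]
N(rest) = Σ N(rest − s) over sources s of rest; N(one piece) = 1:
  size 1 → [3]=1  [9]=1
  size 2 → [3,9]=2  [8,9]=1
  size 3 → [3,8,9]=3  [7,8,9]=1
  size 4 → [3,7,8,9]=4  [6,7,8,9]=1
  size 5 → [3,6,7,8,9]=5  [5,6,7,8,9]=1
  size 6 → [3,5,6,7,8,9]=6  [4,5,6,7,8,9]=1
  size 7 → [3,4,5,6,7,8,9]=7
  size 8 → [2,3,4,5,6,7,8,9]=7
  first=0(a) contributes 7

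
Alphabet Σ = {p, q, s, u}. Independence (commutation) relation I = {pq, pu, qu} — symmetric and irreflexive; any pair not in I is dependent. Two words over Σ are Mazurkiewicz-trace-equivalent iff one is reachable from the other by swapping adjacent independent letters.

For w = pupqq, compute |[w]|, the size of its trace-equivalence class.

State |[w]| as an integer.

30

0(p) covers ∅
1(u) covers ∅
2(p) covers 0:p
3(q) covers ∅
4(q) covers 3:q
floor of heap: 0:p, 1:u, 3:q
completions by unplaced set U, small U first (add the entries for U minus each lowest piece of U):
  |U|=1: {1}:1  {2}:1  {4}:1
  |U|=2: {0,2}:1  {1,2}:2  {1,4}:2  {2,4}:2  {3,4}:1
  |U|=3: {0,1,2}:3  {0,2,4}:3  {1,2,4}:6  {1,3,4}:3  {2,3,4}:3
  start at 0(p): 12
  start at 1(u): 6
  start at 3(q): 12
sum over floor = 30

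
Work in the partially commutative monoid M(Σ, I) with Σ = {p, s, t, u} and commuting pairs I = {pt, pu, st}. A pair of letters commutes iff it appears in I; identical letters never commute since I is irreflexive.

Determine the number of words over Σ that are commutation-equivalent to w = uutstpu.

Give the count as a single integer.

drop 0:u onto floor
drop 1:u onto {0:u}
drop 2:t onto {1:u}
drop 3:s onto {1:u}
drop 4:t onto {2:t}
drop 5:p onto {3:s}
drop 6:u onto {3:s, 4:t}
ground layer = {0:u}
drop-orders for the pieces not yet dropped (sum over which currently-grounded one goes next):
  1 to go: {5} 1  {6} 1
  2 to go: {4,6} 1  {5,6} 2
  3 to go: {2,4,6} 1  {3,5,6} 2  {4,5,6} 3
  4 to go: {2,4,5,6} 4  {3,4,5,6} 5
  5 to go: {2,3,4,5,6} 9
  if 0:u drops first: 9 orders

9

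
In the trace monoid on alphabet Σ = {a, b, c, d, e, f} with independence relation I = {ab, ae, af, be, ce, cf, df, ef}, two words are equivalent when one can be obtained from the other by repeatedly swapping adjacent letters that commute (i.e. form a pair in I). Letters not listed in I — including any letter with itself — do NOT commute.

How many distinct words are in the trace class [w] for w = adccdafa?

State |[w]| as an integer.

#0=a has no predecessor
#1=d depends on [0:a]
#2=c depends on [1:d]
#3=c depends on [2:c]
#4=d depends on [3:c]
#5=a depends on [4:d]
#6=f has no predecessor
#7=a depends on [5:a]
sources: [0:a, 6:f]
N(rest) = Σ N(rest − s) over sources s of rest; N(one piece) = 1:
  size 1 → [6]=1  [7]=1
  size 2 → [5,7]=1  [6,7]=2
  size 3 → [4,5,7]=1  [5,6,7]=3
  size 4 → [3,4,5,7]=1  [4,5,6,7]=4
  size 5 → [2,3,4,5,7]=1  [3,4,5,6,7]=5
  size 6 → [1,2,3,4,5,7]=1  [2,3,4,5,6,7]=6
  first=0(a) contributes 7
  first=6(f) contributes 1
|[w]| = 8

8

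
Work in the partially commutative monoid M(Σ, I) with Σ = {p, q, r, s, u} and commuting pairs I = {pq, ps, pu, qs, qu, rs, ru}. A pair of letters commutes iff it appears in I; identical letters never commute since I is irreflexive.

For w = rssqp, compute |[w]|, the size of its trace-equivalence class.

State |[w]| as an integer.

drop 0:r onto floor
drop 1:s onto floor
drop 2:s onto {1:s}
drop 3:q onto {0:r}
drop 4:p onto {0:r}
ground layer = {0:r, 1:s}
drop-orders for the pieces not yet dropped (sum over which currently-grounded one goes next):
  1 to go: {2} 1  {3} 1  {4} 1
  2 to go: {1,2} 1  {2,3} 2  {2,4} 2  {3,4} 2
  3 to go: {0,3,4} 2  {1,2,3} 3  {1,2,4} 3  {2,3,4} 6
  if 0:r drops first: 12 orders
  if 1:s drops first: 8 orders
heap linearizations: 20

20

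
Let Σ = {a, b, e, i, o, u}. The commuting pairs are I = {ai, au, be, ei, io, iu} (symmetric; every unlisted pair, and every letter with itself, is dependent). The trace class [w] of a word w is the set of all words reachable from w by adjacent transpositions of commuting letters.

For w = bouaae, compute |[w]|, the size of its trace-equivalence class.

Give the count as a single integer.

3

piece 0:b — minimal
piece 1:o rests on {0:b}
piece 2:u rests on {1:o}
piece 3:a rests on {1:o}
piece 4:a rests on {3:a}
piece 5:e rests on {2:u, 4:a}
minimal pieces: {0:b}
ways to finish when only these pieces remain (= sum over removing one remaining piece with nothing left below it):
  1 left: {5}→1
  2 left: {2,5}→1  {4,5}→1
  3 left: {2,4,5}→2  {3,4,5}→1
  4 left: {2,3,4,5}→3
  placing 0:b first → 3 extensions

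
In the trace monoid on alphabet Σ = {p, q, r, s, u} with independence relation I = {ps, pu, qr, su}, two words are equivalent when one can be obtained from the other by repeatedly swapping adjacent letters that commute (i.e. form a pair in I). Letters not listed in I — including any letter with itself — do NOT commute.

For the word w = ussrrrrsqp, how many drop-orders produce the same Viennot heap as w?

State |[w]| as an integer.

piece 0:u — minimal
piece 1:s — minimal
piece 2:s rests on {1:s}
piece 3:r rests on {0:u, 2:s}
piece 4:r rests on {3:r}
piece 5:r rests on {4:r}
piece 6:r rests on {5:r}
piece 7:s rests on {6:r}
piece 8:q rests on {7:s}
piece 9:p rests on {8:q}
minimal pieces: {0:u, 1:s}
ways to finish when only these pieces remain (= sum over removing one remaining piece with nothing left below it):
  1 left: {9}→1
  2 left: {8,9}→1
  3 left: {7,8,9}→1
  4 left: {6,7,8,9}→1
  5 left: {5,6,7,8,9}→1
  6 left: {4,5,6,7,8,9}→1
  7 left: {3,4,5,6,7,8,9}→1
  8 left: {0,3,4,5,6,7,8,9}→1  {2,3,4,5,6,7,8,9}→1
  placing 0:u first → 1 extensions
  placing 1:s first → 2 extensions
total linear extensions = 3

3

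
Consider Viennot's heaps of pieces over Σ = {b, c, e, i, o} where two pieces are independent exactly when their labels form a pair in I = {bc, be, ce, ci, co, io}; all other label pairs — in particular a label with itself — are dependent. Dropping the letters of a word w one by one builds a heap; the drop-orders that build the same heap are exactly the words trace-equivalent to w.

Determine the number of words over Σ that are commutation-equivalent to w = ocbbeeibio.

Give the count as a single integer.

120

piece 0:o — minimal
piece 1:c — minimal
piece 2:b rests on {0:o}
piece 3:b rests on {2:b}
piece 4:e rests on {0:o}
piece 5:e rests on {4:e}
piece 6:i rests on {3:b, 5:e}
piece 7:b rests on {6:i}
piece 8:i rests on {7:b}
piece 9:o rests on {7:b}
minimal pieces: {0:o, 1:c}
ways to finish when only these pieces remain (= sum over removing one remaining piece with nothing left below it):
  1 left: {1}→1  {8}→1  {9}→1
  2 left: {1,8}→2  {1,9}→2  {8,9}→2
  3 left: {1,8,9}→6  {7,8,9}→2
  4 left: {1,7,8,9}→8  {6,7,8,9}→2
  5 left: {1,6,7,8,9}→10  {3,6,7,8,9}→2  {5,6,7,8,9}→2
  6 left: {1,3,6,7,8,9}→12  {1,5,6,7,8,9}→12  {2,3,6,7,8,9}→2  {3,5,6,7,8,9}→4  {4,5,6,7,8,9}→2
  7 left: {1,2,3,6,7,8,9}→14  {1,3,5,6,7,8,9}→28  {1,4,5,6,7,8,9}→14  {2,3,5,6,7,8,9}→6  {3,4,5,6,7,8,9}→6
  8 left: {1,2,3,5,6,7,8,9}→48  {1,3,4,5,6,7,8,9}→48  {2,3,4,5,6,7,8,9}→12
  placing 0:o first → 108 extensions
  placing 1:c first → 12 extensions
total linear extensions = 120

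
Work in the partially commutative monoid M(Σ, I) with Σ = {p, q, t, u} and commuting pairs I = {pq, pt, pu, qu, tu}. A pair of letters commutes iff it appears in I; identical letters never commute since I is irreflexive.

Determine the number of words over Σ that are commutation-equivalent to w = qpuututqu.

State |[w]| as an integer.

drop 0:q onto floor
drop 1:p onto floor
drop 2:u onto floor
drop 3:u onto {2:u}
drop 4:t onto {0:q}
drop 5:u onto {3:u}
drop 6:t onto {4:t}
drop 7:q onto {6:t}
drop 8:u onto {5:u}
ground layer = {0:q, 1:p, 2:u}
drop-orders for the pieces not yet dropped (sum over which currently-grounded one goes next):
  1 to go: {1} 1  {7} 1  {8} 1
  2 to go: {1,7} 2  {1,8} 2  {5,8} 1  {6,7} 1  {7,8} 2
  3 to go: {1,5,8} 3  {1,6,7} 3  {1,7,8} 6  {3,5,8} 1  {4,6,7} 1  {5,7,8} 3  {6,7,8} 3
  4 to go: {0,4,6,7} 1  {1,3,5,8} 4  {1,4,6,7} 4  {1,5,7,8} 12  {1,6,7,8} 12  {2,3,5,8} 1  {3,5,7,8} 4  {4,6,7,8} 4  {5,6,7,8} 6
  5 to go: {0,1,4,6,7} 5  {0,4,6,7,8} 5  {1,2,3,5,8} 5  {1,3,5,7,8} 20  {1,4,6,7,8} 20  {1,5,6,7,8} 30  {2,3,5,7,8} 5  {3,5,6,7,8} 10  {4,5,6,7,8} 10
  6 to go: {0,1,4,6,7,8} 30  {0,4,5,6,7,8} 15  {1,2,3,5,7,8} 30  {1,3,5,6,7,8} 60  {1,4,5,6,7,8} 60  {2,3,5,6,7,8} 15  {3,4,5,6,7,8} 20
  7 to go: {0,1,4,5,6,7,8} 105  {0,3,4,5,6,7,8} 35  {1,2,3,5,6,7,8} 105  {1,3,4,5,6,7,8} 140  {2,3,4,5,6,7,8} 35
  if 0:q drops first: 280 orders
  if 1:p drops first: 70 orders
  if 2:u drops first: 280 orders
heap linearizations: 630

630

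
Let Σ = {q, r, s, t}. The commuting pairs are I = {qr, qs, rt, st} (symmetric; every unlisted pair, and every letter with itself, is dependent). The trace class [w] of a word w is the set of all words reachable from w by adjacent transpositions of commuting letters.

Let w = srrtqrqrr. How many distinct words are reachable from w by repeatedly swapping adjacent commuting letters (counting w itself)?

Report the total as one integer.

84

0(s) covers ∅
1(r) covers 0:s
2(r) covers 1:r
3(t) covers ∅
4(q) covers 3:t
5(r) covers 2:r
6(q) covers 4:q
7(r) covers 5:r
8(r) covers 7:r
floor of heap: 0:s, 3:t
completions by unplaced set U, small U first (add the entries for U minus each lowest piece of U):
  |U|=1: {6}:1  {8}:1
  |U|=2: {4,6}:1  {6,8}:2  {7,8}:1
  |U|=3: {3,4,6}:1  {4,6,8}:3  {5,7,8}:1  {6,7,8}:3
  |U|=4: {2,5,7,8}:1  {3,4,6,8}:4  {4,6,7,8}:6  {5,6,7,8}:4
  |U|=5: {1,2,5,7,8}:1  {2,5,6,7,8}:5  {3,4,6,7,8}:10  {4,5,6,7,8}:10
  |U|=6: {0,1,2,5,7,8}:1  {1,2,5,6,7,8}:6  {2,4,5,6,7,8}:15  {3,4,5,6,7,8}:20
  |U|=7: {0,1,2,5,6,7,8}:7  {1,2,4,5,6,7,8}:21  {2,3,4,5,6,7,8}:35
  start at 0(s): 56
  start at 3(t): 28
sum over floor = 84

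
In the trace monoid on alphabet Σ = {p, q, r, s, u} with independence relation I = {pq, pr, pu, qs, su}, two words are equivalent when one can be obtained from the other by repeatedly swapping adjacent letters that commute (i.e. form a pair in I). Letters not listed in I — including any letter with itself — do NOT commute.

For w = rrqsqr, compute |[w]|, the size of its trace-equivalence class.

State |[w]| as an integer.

3

#0=r has no predecessor
#1=r depends on [0:r]
#2=q depends on [1:r]
#3=s depends on [1:r]
#4=q depends on [2:q]
#5=r depends on [3:s, 4:q]
sources: [0:r]
N(rest) = Σ N(rest − s) over sources s of rest; N(one piece) = 1:
  size 1 → [5]=1
  size 2 → [3,5]=1  [4,5]=1
  size 3 → [2,4,5]=1  [3,4,5]=2
  size 4 → [2,3,4,5]=3
  first=0(r) contributes 3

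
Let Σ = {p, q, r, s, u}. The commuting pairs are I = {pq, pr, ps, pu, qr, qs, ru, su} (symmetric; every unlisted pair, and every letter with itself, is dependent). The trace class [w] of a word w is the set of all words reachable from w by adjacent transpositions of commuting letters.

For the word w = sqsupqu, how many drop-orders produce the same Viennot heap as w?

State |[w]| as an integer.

105

piece 0:s — minimal
piece 1:q — minimal
piece 2:s rests on {0:s}
piece 3:u rests on {1:q}
piece 4:p — minimal
piece 5:q rests on {3:u}
piece 6:u rests on {5:q}
minimal pieces: {0:s, 1:q, 4:p}
ways to finish when only these pieces remain (= sum over removing one remaining piece with nothing left below it):
  1 left: {2}→1  {4}→1  {6}→1
  2 left: {0,2}→1  {2,4}→2  {2,6}→2  {4,6}→2  {5,6}→1
  3 left: {0,2,4}→3  {0,2,6}→3  {2,4,6}→6  {2,5,6}→3  {3,5,6}→1  {4,5,6}→3
  4 left: {0,2,4,6}→12  {0,2,5,6}→6  {1,3,5,6}→1  {2,3,5,6}→4  {2,4,5,6}→12  {3,4,5,6}→4
  5 left: {0,2,3,5,6}→10  {0,2,4,5,6}→30  {1,2,3,5,6}→5  {1,3,4,5,6}→5  {2,3,4,5,6}→20
  placing 0:s first → 30 extensions
  placing 1:q first → 60 extensions
  placing 4:p first → 15 extensions
total linear extensions = 105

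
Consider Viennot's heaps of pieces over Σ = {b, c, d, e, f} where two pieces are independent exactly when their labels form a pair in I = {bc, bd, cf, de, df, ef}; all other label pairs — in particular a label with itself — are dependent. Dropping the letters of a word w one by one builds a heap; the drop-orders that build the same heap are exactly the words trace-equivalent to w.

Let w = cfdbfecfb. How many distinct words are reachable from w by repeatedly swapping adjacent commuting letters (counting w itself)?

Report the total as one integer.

drop 0:c onto floor
drop 1:f onto floor
drop 2:d onto {0:c}
drop 3:b onto {1:f}
drop 4:f onto {3:b}
drop 5:e onto {0:c, 3:b}
drop 6:c onto {2:d, 5:e}
drop 7:f onto {4:f}
drop 8:b onto {5:e, 7:f}
ground layer = {0:c, 1:f}
drop-orders for the pieces not yet dropped (sum over which currently-grounded one goes next):
  1 to go: {6} 1  {8} 1
  2 to go: {2,6} 1  {6,8} 2  {7,8} 1
  3 to go: {2,6,8} 3  {4,7,8} 1  {5,6,8} 2  {6,7,8} 3
  4 to go: {2,5,6,8} 5  {2,6,7,8} 6  {4,6,7,8} 4  {5,6,7,8} 5
  5 to go: {0,2,5,6,8} 5  {2,4,6,7,8} 10  {2,5,6,7,8} 16  {4,5,6,7,8} 9
  6 to go: {0,2,5,6,7,8} 21  {2,4,5,6,7,8} 35  {3,4,5,6,7,8} 9
  7 to go: {0,2,4,5,6,7,8} 56  {1,3,4,5,6,7,8} 9  {2,3,4,5,6,7,8} 44
  if 0:c drops first: 53 orders
  if 1:f drops first: 100 orders
heap linearizations: 153

153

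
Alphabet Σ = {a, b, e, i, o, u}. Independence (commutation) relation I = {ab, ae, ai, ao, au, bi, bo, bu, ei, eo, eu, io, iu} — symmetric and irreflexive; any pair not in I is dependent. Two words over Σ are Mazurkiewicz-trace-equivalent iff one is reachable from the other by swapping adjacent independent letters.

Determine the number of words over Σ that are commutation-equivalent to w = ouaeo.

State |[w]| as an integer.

piece 0:o — minimal
piece 1:u rests on {0:o}
piece 2:a — minimal
piece 3:e — minimal
piece 4:o rests on {1:u}
minimal pieces: {0:o, 2:a, 3:e}
ways to finish when only these pieces remain (= sum over removing one remaining piece with nothing left below it):
  1 left: {2}→1  {3}→1  {4}→1
  2 left: {1,4}→1  {2,3}→2  {2,4}→2  {3,4}→2
  3 left: {0,1,4}→1  {1,2,4}→3  {1,3,4}→3  {2,3,4}→6
  placing 0:o first → 12 extensions
  placing 2:a first → 4 extensions
  placing 3:e first → 4 extensions
total linear extensions = 20

20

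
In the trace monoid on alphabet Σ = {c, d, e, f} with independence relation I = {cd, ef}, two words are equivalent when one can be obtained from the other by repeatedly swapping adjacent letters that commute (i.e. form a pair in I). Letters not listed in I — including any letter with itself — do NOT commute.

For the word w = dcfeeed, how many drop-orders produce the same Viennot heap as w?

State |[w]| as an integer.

8

piece 0:d — minimal
piece 1:c — minimal
piece 2:f rests on {0:d, 1:c}
piece 3:e rests on {0:d, 1:c}
piece 4:e rests on {3:e}
piece 5:e rests on {4:e}
piece 6:d rests on {2:f, 5:e}
minimal pieces: {0:d, 1:c}
ways to finish when only these pieces remain (= sum over removing one remaining piece with nothing left below it):
  1 left: {6}→1
  2 left: {2,6}→1  {5,6}→1
  3 left: {2,5,6}→2  {4,5,6}→1
  4 left: {2,4,5,6}→3  {3,4,5,6}→1
  5 left: {2,3,4,5,6}→4
  placing 0:d first → 4 extensions
  placing 1:c first → 4 extensions
total linear extensions = 8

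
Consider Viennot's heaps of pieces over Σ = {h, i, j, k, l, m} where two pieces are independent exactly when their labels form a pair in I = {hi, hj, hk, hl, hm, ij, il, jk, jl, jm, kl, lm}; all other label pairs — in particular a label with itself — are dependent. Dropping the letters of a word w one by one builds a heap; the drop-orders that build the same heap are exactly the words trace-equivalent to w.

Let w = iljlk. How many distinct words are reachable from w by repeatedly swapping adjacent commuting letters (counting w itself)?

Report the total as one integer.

#0=i has no predecessor
#1=l has no predecessor
#2=j has no predecessor
#3=l depends on [1:l]
#4=k depends on [0:i]
sources: [0:i, 1:l, 2:j]
N(rest) = Σ N(rest − s) over sources s of rest; N(one piece) = 1:
  size 1 → [2]=1  [3]=1  [4]=1
  size 2 → [0,4]=1  [1,3]=1  [2,3]=2  [2,4]=2  [3,4]=2
  size 3 → [0,2,4]=3  [0,3,4]=3  [1,2,3]=3  [1,3,4]=3  [2,3,4]=6
  first=0(i) contributes 12
  first=1(l) contributes 12
  first=2(j) contributes 6
|[w]| = 30

30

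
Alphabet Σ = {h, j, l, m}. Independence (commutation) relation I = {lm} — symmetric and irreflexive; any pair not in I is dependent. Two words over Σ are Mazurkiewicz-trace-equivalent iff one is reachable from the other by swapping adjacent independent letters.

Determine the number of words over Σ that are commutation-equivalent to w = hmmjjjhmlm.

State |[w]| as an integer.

0(h) covers ∅
1(m) covers 0:h
2(m) covers 1:m
3(j) covers 2:m
4(j) covers 3:j
5(j) covers 4:j
6(h) covers 5:j
7(m) covers 6:h
8(l) covers 6:h
9(m) covers 7:m
floor of heap: 0:h
completions by unplaced set U, small U first (add the entries for U minus each lowest piece of U):
  |U|=1: {8}:1  {9}:1
  |U|=2: {7,9}:1  {8,9}:2
  |U|=3: {7,8,9}:3
  |U|=4: {6,7,8,9}:3
  |U|=5: {5,6,7,8,9}:3
  |U|=6: {4,5,6,7,8,9}:3
  |U|=7: {3,4,5,6,7,8,9}:3
  |U|=8: {2,3,4,5,6,7,8,9}:3
  start at 0(h): 3

3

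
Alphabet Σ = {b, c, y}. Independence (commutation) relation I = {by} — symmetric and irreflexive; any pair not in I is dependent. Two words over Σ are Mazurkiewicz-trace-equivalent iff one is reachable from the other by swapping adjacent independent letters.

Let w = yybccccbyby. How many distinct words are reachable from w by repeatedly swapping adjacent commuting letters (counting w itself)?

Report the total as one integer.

18

#0=y has no predecessor
#1=y depends on [0:y]
#2=b has no predecessor
#3=c depends on [1:y, 2:b]
#4=c depends on [3:c]
#5=c depends on [4:c]
#6=c depends on [5:c]
#7=b depends on [6:c]
#8=y depends on [6:c]
#9=b depends on [7:b]
#10=y depends on [8:y]
sources: [0:y, 2:b]
N(rest) = Σ N(rest − s) over sources s of rest; N(one piece) = 1:
  size 1 → [9]=1  [10]=1
  size 2 → [7,9]=1  [8,10]=1  [9,10]=2
  size 3 → [7,9,10]=3  [8,9,10]=3
  size 4 → [7,8,9,10]=6
  size 5 → [6,7,8,9,10]=6
  size 6 → [5,6,7,8,9,10]=6
  size 7 → [4,5,6,7,8,9,10]=6
  size 8 → [3,4,5,6,7,8,9,10]=6
  size 9 → [1,3,4,5,6,7,8,9,10]=6  [2,3,4,5,6,7,8,9,10]=6
  first=0(y) contributes 12
  first=2(b) contributes 6
|[w]| = 18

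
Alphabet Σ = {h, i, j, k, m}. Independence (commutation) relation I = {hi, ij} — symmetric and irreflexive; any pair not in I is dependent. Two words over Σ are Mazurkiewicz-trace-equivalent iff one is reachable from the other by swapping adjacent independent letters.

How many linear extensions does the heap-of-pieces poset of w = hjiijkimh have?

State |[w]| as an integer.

#0=h has no predecessor
#1=j depends on [0:h]
#2=i has no predecessor
#3=i depends on [2:i]
#4=j depends on [1:j]
#5=k depends on [3:i, 4:j]
#6=i depends on [5:k]
#7=m depends on [6:i]
#8=h depends on [7:m]
sources: [0:h, 2:i]
N(rest) = Σ N(rest − s) over sources s of rest; N(one piece) = 1:
  size 1 → [8]=1
  size 2 → [7,8]=1
  size 3 → [6,7,8]=1
  size 4 → [5,6,7,8]=1
  size 5 → [3,5,6,7,8]=1  [4,5,6,7,8]=1
  size 6 → [1,4,5,6,7,8]=1  [2,3,5,6,7,8]=1  [3,4,5,6,7,8]=2
  size 7 → [0,1,4,5,6,7,8]=1  [1,3,4,5,6,7,8]=3  [2,3,4,5,6,7,8]=3
  first=0(h) contributes 6
  first=2(i) contributes 4
|[w]| = 10

10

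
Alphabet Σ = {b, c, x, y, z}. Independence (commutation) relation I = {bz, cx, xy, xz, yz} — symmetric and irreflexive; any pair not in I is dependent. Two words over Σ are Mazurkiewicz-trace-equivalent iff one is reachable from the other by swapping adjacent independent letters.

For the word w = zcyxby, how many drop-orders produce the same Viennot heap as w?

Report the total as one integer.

drop 0:z onto floor
drop 1:c onto {0:z}
drop 2:y onto {1:c}
drop 3:x onto floor
drop 4:b onto {2:y, 3:x}
drop 5:y onto {4:b}
ground layer = {0:z, 3:x}
drop-orders for the pieces not yet dropped (sum over which currently-grounded one goes next):
  1 to go: {5} 1
  2 to go: {4,5} 1
  3 to go: {2,4,5} 1  {3,4,5} 1
  4 to go: {1,2,4,5} 1  {2,3,4,5} 2
  if 0:z drops first: 3 orders
  if 3:x drops first: 1 orders
heap linearizations: 4

4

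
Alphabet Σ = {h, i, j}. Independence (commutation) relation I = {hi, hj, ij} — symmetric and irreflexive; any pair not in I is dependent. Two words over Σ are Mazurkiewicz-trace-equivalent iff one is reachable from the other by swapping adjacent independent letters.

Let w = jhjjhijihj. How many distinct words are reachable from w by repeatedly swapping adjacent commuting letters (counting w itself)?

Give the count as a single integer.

2520

#0=j has no predecessor
#1=h has no predecessor
#2=j depends on [0:j]
#3=j depends on [2:j]
#4=h depends on [1:h]
#5=i has no predecessor
#6=j depends on [3:j]
#7=i depends on [5:i]
#8=h depends on [4:h]
#9=j depends on [6:j]
sources: [0:j, 1:h, 5:i]
N(rest) = Σ N(rest − s) over sources s of rest; N(one piece) = 1:
  size 1 → [7]=1  [8]=1  [9]=1
  size 2 → [4,8]=1  [5,7]=1  [6,9]=1  [7,8]=2  [7,9]=2  [8,9]=2
  size 3 → [1,4,8]=1  [3,6,9]=1  [4,7,8]=3  [4,8,9]=3  [5,7,8]=3  [5,7,9]=3  [6,7,9]=3  [6,8,9]=3  [7,8,9]=6
  size 4 → [1,4,7,8]=4  [1,4,8,9]=4  [2,3,6,9]=1  [3,6,7,9]=4  [3,6,8,9]=4  [4,5,7,8]=6  [4,6,8,9]=6  [4,7,8,9]=12  [5,6,7,9]=6  [5,7,8,9]=12  [6,7,8,9]=12
  size 5 → [0,2,3,6,9]=1  [1,4,5,7,8]=10  [1,4,6,8,9]=10  [1,4,7,8,9]=20  [2,3,6,7,9]=5  [2,3,6,8,9]=5  [3,4,6,8,9]=10  [3,5,6,7,9]=10  [3,6,7,8,9]=20  [4,5,7,8,9]=30  [4,6,7,8,9]=30  [5,6,7,8,9]=30
  size 6 → [0,2,3,6,7,9]=6  [0,2,3,6,8,9]=6  [1,3,4,6,8,9]=20  [1,4,5,7,8,9]=60  [1,4,6,7,8,9]=60  [2,3,4,6,8,9]=15  [2,3,5,6,7,9]=15  [2,3,6,7,8,9]=30  [3,4,6,7,8,9]=60  [3,5,6,7,8,9]=60  [4,5,6,7,8,9]=90
  size 7 → [0,2,3,4,6,8,9]=21  [0,2,3,5,6,7,9]=21  [0,2,3,6,7,8,9]=42  [1,2,3,4,6,8,9]=35  [1,3,4,6,7,8,9]=140  [1,4,5,6,7,8,9]=210  [2,3,4,6,7,8,9]=105  [2,3,5,6,7,8,9]=105  [3,4,5,6,7,8,9]=210
  size 8 → [0,1,2,3,4,6,8,9]=56  [0,2,3,4,6,7,8,9]=168  [0,2,3,5,6,7,8,9]=168  [1,2,3,4,6,7,8,9]=280  [1,3,4,5,6,7,8,9]=560  [2,3,4,5,6,7,8,9]=420
  first=0(j) contributes 1260
  first=1(h) contributes 756
  first=5(i) contributes 504
|[w]| = 2520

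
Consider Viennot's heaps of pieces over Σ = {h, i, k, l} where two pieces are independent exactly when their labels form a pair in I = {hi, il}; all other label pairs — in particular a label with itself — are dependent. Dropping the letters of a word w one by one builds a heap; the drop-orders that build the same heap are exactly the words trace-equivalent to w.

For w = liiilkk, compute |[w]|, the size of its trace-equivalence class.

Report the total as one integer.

piece 0:l — minimal
piece 1:i — minimal
piece 2:i rests on {1:i}
piece 3:i rests on {2:i}
piece 4:l rests on {0:l}
piece 5:k rests on {3:i, 4:l}
piece 6:k rests on {5:k}
minimal pieces: {0:l, 1:i}
ways to finish when only these pieces remain (= sum over removing one remaining piece with nothing left below it):
  1 left: {6}→1
  2 left: {5,6}→1
  3 left: {3,5,6}→1  {4,5,6}→1
  4 left: {0,4,5,6}→1  {2,3,5,6}→1  {3,4,5,6}→2
  5 left: {0,3,4,5,6}→3  {1,2,3,5,6}→1  {2,3,4,5,6}→3
  placing 0:l first → 4 extensions
  placing 1:i first → 6 extensions
total linear extensions = 10

10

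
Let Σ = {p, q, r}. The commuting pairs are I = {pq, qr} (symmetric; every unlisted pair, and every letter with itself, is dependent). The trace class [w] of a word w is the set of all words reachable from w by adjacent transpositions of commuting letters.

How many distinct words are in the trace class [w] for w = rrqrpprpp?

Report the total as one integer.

9

piece 0:r — minimal
piece 1:r rests on {0:r}
piece 2:q — minimal
piece 3:r rests on {1:r}
piece 4:p rests on {3:r}
piece 5:p rests on {4:p}
piece 6:r rests on {5:p}
piece 7:p rests on {6:r}
piece 8:p rests on {7:p}
minimal pieces: {0:r, 2:q}
ways to finish when only these pieces remain (= sum over removing one remaining piece with nothing left below it):
  1 left: {2}→1  {8}→1
  2 left: {2,8}→2  {7,8}→1
  3 left: {2,7,8}→3  {6,7,8}→1
  4 left: {2,6,7,8}→4  {5,6,7,8}→1
  5 left: {2,5,6,7,8}→5  {4,5,6,7,8}→1
  6 left: {2,4,5,6,7,8}→6  {3,4,5,6,7,8}→1
  7 left: {1,3,4,5,6,7,8}→1  {2,3,4,5,6,7,8}→7
  placing 0:r first → 8 extensions
  placing 2:q first → 1 extensions
total linear extensions = 9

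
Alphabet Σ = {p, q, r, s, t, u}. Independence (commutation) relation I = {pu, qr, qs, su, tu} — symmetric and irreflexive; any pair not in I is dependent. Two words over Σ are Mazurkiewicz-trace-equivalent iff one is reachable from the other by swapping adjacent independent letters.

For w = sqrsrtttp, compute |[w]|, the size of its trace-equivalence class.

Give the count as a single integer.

5

drop 0:s onto floor
drop 1:q onto floor
drop 2:r onto {0:s}
drop 3:s onto {2:r}
drop 4:r onto {3:s}
drop 5:t onto {1:q, 4:r}
drop 6:t onto {5:t}
drop 7:t onto {6:t}
drop 8:p onto {7:t}
ground layer = {0:s, 1:q}
drop-orders for the pieces not yet dropped (sum over which currently-grounded one goes next):
  1 to go: {8} 1
  2 to go: {7,8} 1
  3 to go: {6,7,8} 1
  4 to go: {5,6,7,8} 1
  5 to go: {1,5,6,7,8} 1  {4,5,6,7,8} 1
  6 to go: {1,4,5,6,7,8} 2  {3,4,5,6,7,8} 1
  7 to go: {1,3,4,5,6,7,8} 3  {2,3,4,5,6,7,8} 1
  if 0:s drops first: 4 orders
  if 1:q drops first: 1 orders
heap linearizations: 5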